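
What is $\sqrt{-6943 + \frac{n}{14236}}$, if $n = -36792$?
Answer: $\frac{i \sqrt{87976113265}}{3559} \approx 83.34 i$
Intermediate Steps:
$\sqrt{-6943 + \frac{n}{14236}} = \sqrt{-6943 - \frac{36792}{14236}} = \sqrt{-6943 - \frac{9198}{3559}} = \sqrt{- \frac{24719335}{3559}} = \frac{i \sqrt{87976113265}}{3559}$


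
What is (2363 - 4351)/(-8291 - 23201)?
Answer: 497/7873 ≈ 0.063127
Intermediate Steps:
(2363 - 4351)/(-8291 - 23201) = -1988/(-31492) = -1988*(-1/31492) = 497/7873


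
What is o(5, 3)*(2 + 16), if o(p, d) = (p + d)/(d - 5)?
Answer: -72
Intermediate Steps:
o(p, d) = (d + p)/(-5 + d)
o(5, 3)*(2 + 16) = ((3 + 5)/(-5 + 3))*(2 + 16) = (8/(-2))*18 = -½*8*18 = -4*18 = -72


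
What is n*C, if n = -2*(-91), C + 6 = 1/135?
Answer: -147238/135 ≈ -1090.7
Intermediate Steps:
C = -809/135 (C = -6 + 1/135 = -809/135 ≈ -5.9926)
n = 182
n*C = 182*(-809/135) = -147238/135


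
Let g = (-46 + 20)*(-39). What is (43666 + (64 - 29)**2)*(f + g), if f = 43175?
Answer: 1983688399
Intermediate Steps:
g = 1014 (g = -26*(-39) = 1014)
(43666 + (64 - 29)**2)*(f + g) = (43666 + (64 - 29)**2)*(43175 + 1014) = (43666 + 35**2)*44189 = (43666 + 1225)*44189 = 44891*44189 = 1983688399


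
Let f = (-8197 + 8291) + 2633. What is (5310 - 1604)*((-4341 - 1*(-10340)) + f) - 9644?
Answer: 32328912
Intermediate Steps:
f = 2727 (f = 94 + 2633 = 2727)
(5310 - 1604)*((-4341 - 1*(-10340)) + f) - 9644 = (5310 - 1604)*((-4341 - 1*(-10340)) + 2727) - 9644 = 3706*((-4341 + 10340) + 2727) - 9644 = 3706*(5999 + 2727) - 9644 = 3706*8726 - 9644 = 32338556 - 9644 = 32328912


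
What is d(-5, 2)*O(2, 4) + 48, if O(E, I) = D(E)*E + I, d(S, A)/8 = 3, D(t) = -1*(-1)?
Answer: 192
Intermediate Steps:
D(t) = 1
d(S, A) = 24 (d(S, A) = 8*3 = 24)
O(E, I) = E + I (O(E, I) = 1*E + I = E + I)
d(-5, 2)*O(2, 4) + 48 = 24*(2 + 4) + 48 = 24*6 + 48 = 144 + 48 = 192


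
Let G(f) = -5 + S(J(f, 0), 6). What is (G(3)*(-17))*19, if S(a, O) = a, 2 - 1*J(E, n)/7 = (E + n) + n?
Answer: 3876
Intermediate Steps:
J(E, n) = 14 - 14*n - 7*E (J(E, n) = 14 - 7*((E + n) + n) = 14 - 7*(E + 2*n) = 14 + (-14*n - 7*E) = 14 - 14*n - 7*E)
G(f) = 9 - 7*f (G(f) = -5 + (14 - 14*0 - 7*f) = -5 + (14 + 0 - 7*f) = -5 + (14 - 7*f) = 9 - 7*f)
(G(3)*(-17))*19 = ((9 - 7*3)*(-17))*19 = ((9 - 21)*(-17))*19 = -12*(-17)*19 = 204*19 = 3876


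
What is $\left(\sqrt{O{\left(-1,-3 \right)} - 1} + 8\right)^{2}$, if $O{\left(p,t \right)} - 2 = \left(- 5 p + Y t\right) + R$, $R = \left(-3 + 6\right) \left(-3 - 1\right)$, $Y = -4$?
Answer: $\left(8 + \sqrt{6}\right)^{2} \approx 109.19$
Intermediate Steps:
$R = -12$ ($R = 3 \left(-4\right) = -12$)
$O{\left(p,t \right)} = -10 - 5 p - 4 t$ ($O{\left(p,t \right)} = 2 - \left(12 + 4 t + 5 p\right) = -10 - 5 p - 4 t$)
$\left(\sqrt{O{\left(-1,-3 \right)} - 1} + 8\right)^{2} = \left(\sqrt{\left(-10 - -5 - -12\right) - 1} + 8\right)^{2} = \left(\sqrt{\left(-10 + 5 + 12\right) - 1} + 8\right)^{2} = \left(\sqrt{7 - 1} + 8\right)^{2} = \left(\sqrt{6} + 8\right)^{2} = \left(8 + \sqrt{6}\right)^{2}$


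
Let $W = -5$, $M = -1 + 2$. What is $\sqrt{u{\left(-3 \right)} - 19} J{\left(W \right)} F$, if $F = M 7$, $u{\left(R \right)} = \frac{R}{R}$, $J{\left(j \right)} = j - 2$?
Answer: $- 147 i \sqrt{2} \approx - 207.89 i$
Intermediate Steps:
$M = 1$
$J{\left(j \right)} = -2 + j$
$u{\left(R \right)} = 1$
$F = 7$ ($F = 1 \cdot 7 = 7$)
$\sqrt{u{\left(-3 \right)} - 19} J{\left(W \right)} F = \sqrt{1 - 19} \left(-2 - 5\right) 7 = \sqrt{-18} \left(-7\right) 7 = 3 i \sqrt{2} \left(-7\right) 7 = - 21 i \sqrt{2} \cdot 7 = - 147 i \sqrt{2}$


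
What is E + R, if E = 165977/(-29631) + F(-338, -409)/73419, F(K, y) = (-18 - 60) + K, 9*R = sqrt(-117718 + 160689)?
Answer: -193622093/34531403 + sqrt(42971)/9 ≈ 17.426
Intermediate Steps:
R = sqrt(42971)/9 (R = sqrt(-117718 + 160689)/9 = sqrt(42971)/9 ≈ 23.033)
F(K, y) = -78 + K
E = -193622093/34531403 (E = 165977/(-29631) + (-78 - 338)/73419 = 165977*(-1/29631) - 416*1/73419 = -23711/4233 - 416/73419 = -193622093/34531403 ≈ -5.6071)
E + R = -193622093/34531403 + sqrt(42971)/9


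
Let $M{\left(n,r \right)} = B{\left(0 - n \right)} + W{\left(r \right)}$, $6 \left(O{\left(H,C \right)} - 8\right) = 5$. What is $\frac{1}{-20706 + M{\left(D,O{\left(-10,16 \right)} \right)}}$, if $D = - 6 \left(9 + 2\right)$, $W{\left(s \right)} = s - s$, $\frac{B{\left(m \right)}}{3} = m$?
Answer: $- \frac{1}{20508} \approx -4.8761 \cdot 10^{-5}$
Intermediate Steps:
$O{\left(H,C \right)} = \frac{53}{6}$ ($O{\left(H,C \right)} = 8 + \frac{1}{6} \cdot 5 = 8 + \frac{5}{6} = \frac{53}{6}$)
$B{\left(m \right)} = 3 m$
$W{\left(s \right)} = 0$
$D = -66$ ($D = \left(-6\right) 11 = -66$)
$M{\left(n,r \right)} = - 3 n$ ($M{\left(n,r \right)} = 3 \left(0 - n\right) + 0 = 3 \left(- n\right) + 0 = - 3 n + 0 = - 3 n$)
$\frac{1}{-20706 + M{\left(D,O{\left(-10,16 \right)} \right)}} = \frac{1}{-20706 - -198} = \frac{1}{-20706 + 198} = \frac{1}{-20508} = - \frac{1}{20508}$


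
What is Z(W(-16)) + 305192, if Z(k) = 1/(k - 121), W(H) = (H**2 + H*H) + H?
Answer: 114447001/375 ≈ 3.0519e+5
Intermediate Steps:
W(H) = H + 2*H**2 (W(H) = (H**2 + H**2) + H = 2*H**2 + H = H + 2*H**2)
Z(k) = 1/(-121 + k)
Z(W(-16)) + 305192 = 1/(-121 - 16*(1 + 2*(-16))) + 305192 = 1/(-121 - 16*(1 - 32)) + 305192 = 1/(-121 - 16*(-31)) + 305192 = 1/(-121 + 496) + 305192 = 1/375 + 305192 = 114447001/375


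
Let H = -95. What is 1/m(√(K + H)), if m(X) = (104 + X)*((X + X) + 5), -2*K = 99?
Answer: 154/4406121 - 1207*I*√2/4406121 ≈ 3.4951e-5 - 0.00038741*I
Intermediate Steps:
K = -99/2 (K = -½*99 = -99/2 ≈ -49.500)
m(X) = (5 + 2*X)*(104 + X) (m(X) = (104 + X)*(2*X + 5) = (104 + X)*(5 + 2*X) = (5 + 2*X)*(104 + X))
1/m(√(K + H)) = 1/(520 + 2*(√(-99/2 - 95))² + 213*√(-99/2 - 95)) = 1/(520 + 2*(√(-289/2))² + 213*√(-289/2)) = 1/(520 + 2*(17*I*√2/2)² + 213*(17*I*√2/2)) = 1/(520 + 2*(-289/2) + 3621*I*√2/2) = 1/(520 - 289 + 3621*I*√2/2) = 1/(231 + 3621*I*√2/2)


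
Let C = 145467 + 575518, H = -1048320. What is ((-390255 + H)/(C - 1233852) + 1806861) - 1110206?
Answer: 357292798460/512867 ≈ 6.9666e+5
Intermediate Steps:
C = 720985
((-390255 + H)/(C - 1233852) + 1806861) - 1110206 = ((-390255 - 1048320)/(720985 - 1233852) + 1806861) - 1110206 = (-1438575/(-512867) + 1806861) - 1110206 = (-1438575*(-1/512867) + 1806861) - 1110206 = (1438575/512867 + 1806861) - 1110206 = 926680819062/512867 - 1110206 = 357292798460/512867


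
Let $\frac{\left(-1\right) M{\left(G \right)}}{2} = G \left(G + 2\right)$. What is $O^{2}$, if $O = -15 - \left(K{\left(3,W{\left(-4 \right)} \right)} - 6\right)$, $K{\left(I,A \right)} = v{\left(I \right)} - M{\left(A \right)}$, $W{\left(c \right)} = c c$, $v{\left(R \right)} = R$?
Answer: $345744$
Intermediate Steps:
$M{\left(G \right)} = - 2 G \left(2 + G\right)$ ($M{\left(G \right)} = - 2 G \left(G + 2\right) = - 2 G \left(2 + G\right)$)
$W{\left(c \right)} = c^{2}$
$K{\left(I,A \right)} = I + 2 A \left(2 + A\right)$ ($K{\left(I,A \right)} = I - - 2 A \left(2 + A\right) = I + 2 A \left(2 + A\right)$)
$O = -588$ ($O = -15 - \left(\left(3 + 2 \left(-4\right)^{2} \left(2 + \left(-4\right)^{2}\right)\right) - 6\right) = -15 - \left(\left(3 + 2 \cdot 16 \left(2 + 16\right)\right) - 6\right) = -15 - \left(\left(3 + 2 \cdot 16 \cdot 18\right) - 6\right) = -15 - \left(\left(3 + 576\right) - 6\right) = -15 - \left(579 - 6\right) = -15 - 573 = -588$)
$O^{2} = \left(-588\right)^{2} = 345744$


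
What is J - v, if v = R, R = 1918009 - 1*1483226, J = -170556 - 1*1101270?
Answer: -1706609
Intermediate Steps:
J = -1271826 (J = -170556 - 1101270 = -1271826)
R = 434783 (R = 1918009 - 1483226 = 434783)
v = 434783
J - v = -1271826 - 1*434783 = -1271826 - 434783 = -1706609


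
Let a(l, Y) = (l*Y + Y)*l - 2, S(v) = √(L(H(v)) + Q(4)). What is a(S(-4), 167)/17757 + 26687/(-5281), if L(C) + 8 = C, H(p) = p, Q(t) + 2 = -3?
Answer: -162961460/31258239 + 167*I*√17/17757 ≈ -5.2134 + 0.038777*I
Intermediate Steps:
Q(t) = -5 (Q(t) = -2 - 3 = -5)
L(C) = -8 + C
S(v) = √(-13 + v) (S(v) = √((-8 + v) - 5) = √(-13 + v))
a(l, Y) = -2 + l*(Y + Y*l) (a(l, Y) = (Y*l + Y)*l - 2 = (Y + Y*l)*l - 2 = l*(Y + Y*l) - 2 = -2 + l*(Y + Y*l))
a(S(-4), 167)/17757 + 26687/(-5281) = (-2 + 167*√(-13 - 4) + 167*(√(-13 - 4))²)/17757 + 26687/(-5281) = (-2 + 167*√(-17) + 167*(√(-17))²)*(1/17757) + 26687*(-1/5281) = (-2 + 167*(I*√17) + 167*(I*√17)²)*(1/17757) - 26687/5281 = (-2 + 167*I*√17 + 167*(-17))*(1/17757) - 26687/5281 = (-2 + 167*I*√17 - 2839)*(1/17757) - 26687/5281 = (-2841 + 167*I*√17)*(1/17757) - 26687/5281 = (-947/5919 + 167*I*√17/17757) - 26687/5281 = -162961460/31258239 + 167*I*√17/17757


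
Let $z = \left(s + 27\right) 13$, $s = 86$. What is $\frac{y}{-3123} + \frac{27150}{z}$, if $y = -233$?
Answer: $\frac{85131727}{4587687} \approx 18.557$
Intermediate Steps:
$z = 1469$ ($z = \left(86 + 27\right) 13 = 113 \cdot 13 = 1469$)
$\frac{y}{-3123} + \frac{27150}{z} = - \frac{233}{-3123} + \frac{27150}{1469} = \left(-233\right) \left(- \frac{1}{3123}\right) + 27150 \cdot \frac{1}{1469} = \frac{233}{3123} + \frac{27150}{1469} = \frac{85131727}{4587687}$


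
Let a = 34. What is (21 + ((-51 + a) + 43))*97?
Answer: 4559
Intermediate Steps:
(21 + ((-51 + a) + 43))*97 = (21 + ((-51 + 34) + 43))*97 = (21 + (-17 + 43))*97 = (21 + 26)*97 = 47*97 = 4559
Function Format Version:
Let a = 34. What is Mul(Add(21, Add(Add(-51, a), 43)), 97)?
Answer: 4559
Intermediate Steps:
Mul(Add(21, Add(Add(-51, a), 43)), 97) = Mul(Add(21, Add(Add(-51, 34), 43)), 97) = Mul(Add(21, Add(-17, 43)), 97) = Mul(Add(21, 26), 97) = Mul(47, 97) = 4559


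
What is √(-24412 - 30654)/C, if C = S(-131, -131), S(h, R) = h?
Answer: -I*√55066/131 ≈ -1.7913*I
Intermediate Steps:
C = -131
√(-24412 - 30654)/C = √(-24412 - 30654)/(-131) = √(-55066)*(-1/131) = (I*√55066)*(-1/131) = -I*√55066/131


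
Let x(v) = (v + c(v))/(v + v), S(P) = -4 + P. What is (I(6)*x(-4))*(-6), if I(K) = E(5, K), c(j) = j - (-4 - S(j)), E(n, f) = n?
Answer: -45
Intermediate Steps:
c(j) = 2*j (c(j) = j - (-4 - (-4 + j)) = j - (-4 + (4 - j)) = j - (-1)*j = j + j = 2*j)
I(K) = 5
x(v) = 3/2 (x(v) = (v + 2*v)/(v + v) = (3*v)/((2*v)) = (3*v)*(1/(2*v)) = 3/2)
(I(6)*x(-4))*(-6) = (5*(3/2))*(-6) = (15/2)*(-6) = -45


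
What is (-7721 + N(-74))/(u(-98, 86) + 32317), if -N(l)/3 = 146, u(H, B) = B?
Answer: -8159/32403 ≈ -0.25180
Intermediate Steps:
N(l) = -438 (N(l) = -3*146 = -438)
(-7721 + N(-74))/(u(-98, 86) + 32317) = (-7721 - 438)/(86 + 32317) = -8159/32403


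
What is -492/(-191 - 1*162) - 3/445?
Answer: 217881/157085 ≈ 1.3870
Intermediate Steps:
-492/(-191 - 1*162) - 3/445 = -492/(-191 - 162) - 3*1/445 = -492/(-353) - 3/445 = -492*(-1/353) - 3/445 = 492/353 - 3/445 = 217881/157085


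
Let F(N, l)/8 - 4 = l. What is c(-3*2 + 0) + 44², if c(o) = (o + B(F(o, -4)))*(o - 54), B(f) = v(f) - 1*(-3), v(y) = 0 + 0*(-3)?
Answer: 2116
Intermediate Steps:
v(y) = 0 (v(y) = 0 + 0 = 0)
F(N, l) = 32 + 8*l
B(f) = 3 (B(f) = 0 - 1*(-3) = 0 + 3 = 3)
c(o) = (-54 + o)*(3 + o) (c(o) = (o + 3)*(o - 54) = (3 + o)*(-54 + o) = (-54 + o)*(3 + o))
c(-3*2 + 0) + 44² = (-162 + (-3*2 + 0)² - 51*(-3*2 + 0)) + 44² = (-162 + (-6 + 0)² - 51*(-6 + 0)) + 1936 = (-162 + (-6)² - 51*(-6)) + 1936 = (-162 + 36 + 306) + 1936 = 180 + 1936 = 2116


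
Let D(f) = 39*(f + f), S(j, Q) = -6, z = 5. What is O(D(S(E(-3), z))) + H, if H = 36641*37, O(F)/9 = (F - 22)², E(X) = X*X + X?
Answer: 3516617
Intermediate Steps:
E(X) = X + X² (E(X) = X² + X = X + X²)
D(f) = 78*f (D(f) = 39*(2*f) = 78*f)
O(F) = 9*(-22 + F)² (O(F) = 9*(F - 22)² = 9*(-22 + F)²)
H = 1355717
O(D(S(E(-3), z))) + H = 9*(-22 + 78*(-6))² + 1355717 = 9*(-22 - 468)² + 1355717 = 9*(-490)² + 1355717 = 9*240100 + 1355717 = 2160900 + 1355717 = 3516617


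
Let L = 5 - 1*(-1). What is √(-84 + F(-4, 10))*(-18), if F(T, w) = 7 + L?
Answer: -18*I*√71 ≈ -151.67*I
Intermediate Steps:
L = 6 (L = 5 + 1 = 6)
F(T, w) = 13 (F(T, w) = 7 + 6 = 13)
√(-84 + F(-4, 10))*(-18) = √(-84 + 13)*(-18) = √(-71)*(-18) = (I*√71)*(-18) = -18*I*√71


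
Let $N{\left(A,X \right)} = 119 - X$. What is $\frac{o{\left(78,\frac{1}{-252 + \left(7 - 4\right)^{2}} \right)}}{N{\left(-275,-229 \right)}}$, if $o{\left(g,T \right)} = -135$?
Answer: $- \frac{45}{116} \approx -0.38793$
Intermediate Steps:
$\frac{o{\left(78,\frac{1}{-252 + \left(7 - 4\right)^{2}} \right)}}{N{\left(-275,-229 \right)}} = - \frac{135}{119 - -229} = - \frac{135}{119 + 229} = - \frac{135}{348} = \left(-135\right) \frac{1}{348} = - \frac{45}{116}$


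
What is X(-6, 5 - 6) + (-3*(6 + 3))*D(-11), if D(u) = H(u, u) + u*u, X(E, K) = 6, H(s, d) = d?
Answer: -2964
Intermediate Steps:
D(u) = u + u² (D(u) = u + u*u = u + u²)
X(-6, 5 - 6) + (-3*(6 + 3))*D(-11) = 6 + (-3*(6 + 3))*(-11*(1 - 11)) = 6 + (-3*9)*(-11*(-10)) = 6 - 27*110 = 6 - 2970 = -2964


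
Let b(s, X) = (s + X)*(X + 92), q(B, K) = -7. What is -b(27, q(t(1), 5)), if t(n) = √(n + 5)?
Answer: -1700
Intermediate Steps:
t(n) = √(5 + n)
b(s, X) = (92 + X)*(X + s) (b(s, X) = (X + s)*(92 + X) = (92 + X)*(X + s))
-b(27, q(t(1), 5)) = -((-7)² + 92*(-7) + 92*27 - 7*27) = -(49 - 644 + 2484 - 189) = -1*1700 = -1700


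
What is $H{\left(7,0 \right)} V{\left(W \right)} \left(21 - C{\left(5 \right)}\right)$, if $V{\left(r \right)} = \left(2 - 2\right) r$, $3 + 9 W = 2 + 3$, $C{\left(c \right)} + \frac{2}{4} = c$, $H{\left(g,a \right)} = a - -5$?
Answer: $0$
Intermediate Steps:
$H{\left(g,a \right)} = 5 + a$ ($H{\left(g,a \right)} = a + 5 = 5 + a$)
$C{\left(c \right)} = - \frac{1}{2} + c$
$W = \frac{2}{9}$ ($W = - \frac{1}{3} + \frac{2 + 3}{9} = - \frac{1}{3} + \frac{1}{9} \cdot 5 = - \frac{1}{3} + \frac{5}{9} = \frac{2}{9} \approx 0.22222$)
$V{\left(r \right)} = 0$ ($V{\left(r \right)} = 0 r = 0$)
$H{\left(7,0 \right)} V{\left(W \right)} \left(21 - C{\left(5 \right)}\right) = \left(5 + 0\right) 0 \left(21 - \left(- \frac{1}{2} + 5\right)\right) = 5 \cdot 0 \left(21 - \frac{9}{2}\right) = 0 \left(21 - \frac{9}{2}\right) = 0 \cdot \frac{33}{2} = 0$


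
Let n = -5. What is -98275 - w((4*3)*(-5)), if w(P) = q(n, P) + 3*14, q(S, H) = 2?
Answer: -98319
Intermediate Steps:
w(P) = 44 (w(P) = 2 + 3*14 = 2 + 42 = 44)
-98275 - w((4*3)*(-5)) = -98275 - 1*44 = -98275 - 44 = -98319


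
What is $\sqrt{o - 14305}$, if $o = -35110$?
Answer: $i \sqrt{49415} \approx 222.29 i$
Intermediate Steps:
$\sqrt{o - 14305} = \sqrt{-35110 - 14305} = \sqrt{-49415} = i \sqrt{49415}$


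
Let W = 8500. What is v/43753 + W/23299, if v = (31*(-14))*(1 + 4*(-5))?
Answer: 564024054/1019401147 ≈ 0.55329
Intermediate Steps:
v = 8246 (v = -434*(1 - 20) = -434*(-19) = 8246)
v/43753 + W/23299 = 8246/43753 + 8500/23299 = 564024054/1019401147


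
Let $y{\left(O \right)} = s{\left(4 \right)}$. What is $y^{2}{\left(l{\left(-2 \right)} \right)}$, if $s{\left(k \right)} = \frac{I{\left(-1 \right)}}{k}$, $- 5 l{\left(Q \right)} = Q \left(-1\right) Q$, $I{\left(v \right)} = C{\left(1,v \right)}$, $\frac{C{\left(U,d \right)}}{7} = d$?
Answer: $\frac{49}{16} \approx 3.0625$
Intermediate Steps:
$C{\left(U,d \right)} = 7 d$
$I{\left(v \right)} = 7 v$
$l{\left(Q \right)} = \frac{Q^{2}}{5}$ ($l{\left(Q \right)} = - \frac{Q \left(-1\right) Q}{5} = - \frac{- Q Q}{5} = - \frac{\left(-1\right) Q^{2}}{5} = \frac{Q^{2}}{5}$)
$s{\left(k \right)} = - \frac{7}{k}$ ($s{\left(k \right)} = \frac{7 \left(-1\right)}{k} = - \frac{7}{k}$)
$y{\left(O \right)} = - \frac{7}{4}$
$y^{2}{\left(l{\left(-2 \right)} \right)} = \left(- \frac{7}{4}\right)^{2} = \frac{49}{16}$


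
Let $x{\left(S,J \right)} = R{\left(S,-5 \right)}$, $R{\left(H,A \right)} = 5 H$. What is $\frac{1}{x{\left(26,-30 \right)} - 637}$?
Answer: $- \frac{1}{507} \approx -0.0019724$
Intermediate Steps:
$x{\left(S,J \right)} = 5 S$
$\frac{1}{x{\left(26,-30 \right)} - 637} = \frac{1}{5 \cdot 26 - 637} = \frac{1}{130 - 637} = \frac{1}{-507} = - \frac{1}{507}$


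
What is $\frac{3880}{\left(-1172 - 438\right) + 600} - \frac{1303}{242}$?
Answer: $- \frac{225499}{24442} \approx -9.2259$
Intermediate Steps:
$\frac{3880}{\left(-1172 - 438\right) + 600} - \frac{1303}{242} = \frac{3880}{-1610 + 600} - \frac{1303}{242} = \frac{3880}{-1010} - \frac{1303}{242} = 3880 \left(- \frac{1}{1010}\right) - \frac{1303}{242} = - \frac{388}{101} - \frac{1303}{242} = - \frac{225499}{24442}$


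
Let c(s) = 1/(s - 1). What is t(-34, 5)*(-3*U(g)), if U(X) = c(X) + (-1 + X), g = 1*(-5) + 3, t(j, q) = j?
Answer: -340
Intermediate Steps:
g = -2 (g = -5 + 3 = -2)
c(s) = 1/(-1 + s)
U(X) = -1 + X + 1/(-1 + X) (U(X) = 1/(-1 + X) + (-1 + X) = -1 + X + 1/(-1 + X))
t(-34, 5)*(-3*U(g)) = -(-102)*(-1 - 2 + 1/(-1 - 2)) = -(-102)*(-1 - 2 + 1/(-3)) = -(-102)*(-1 - 2 - ⅓) = -(-102)*(-10)/3 = -34*10 = -340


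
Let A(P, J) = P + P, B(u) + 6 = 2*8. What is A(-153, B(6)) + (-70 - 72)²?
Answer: 19858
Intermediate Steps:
B(u) = 10 (B(u) = -6 + 2*8 = -6 + 16 = 10)
A(P, J) = 2*P
A(-153, B(6)) + (-70 - 72)² = 2*(-153) + (-70 - 72)² = -306 + (-142)² = -306 + 20164 = 19858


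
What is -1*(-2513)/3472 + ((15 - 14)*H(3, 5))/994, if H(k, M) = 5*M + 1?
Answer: 184871/246512 ≈ 0.74995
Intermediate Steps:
H(k, M) = 1 + 5*M
-1*(-2513)/3472 + ((15 - 14)*H(3, 5))/994 = -1*(-2513)/3472 + ((15 - 14)*(1 + 5*5))/994 = 2513*(1/3472) + (1*(1 + 25))*(1/994) = 359/496 + (1*26)*(1/994) = 359/496 + 26*(1/994) = 359/496 + 13/497 = 184871/246512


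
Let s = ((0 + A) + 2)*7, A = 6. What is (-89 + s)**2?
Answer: 1089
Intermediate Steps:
s = 56 (s = ((0 + 6) + 2)*7 = (6 + 2)*7 = 8*7 = 56)
(-89 + s)**2 = (-89 + 56)**2 = (-33)**2 = 1089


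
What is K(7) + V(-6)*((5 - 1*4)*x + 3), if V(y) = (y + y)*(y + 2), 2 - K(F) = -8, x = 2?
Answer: 250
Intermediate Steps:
K(F) = 10 (K(F) = 2 - 1*(-8) = 2 + 8 = 10)
V(y) = 2*y*(2 + y) (V(y) = (2*y)*(2 + y) = 2*y*(2 + y))
K(7) + V(-6)*((5 - 1*4)*x + 3) = 10 + (2*(-6)*(2 - 6))*((5 - 1*4)*2 + 3) = 10 + (2*(-6)*(-4))*((5 - 4)*2 + 3) = 10 + 48*(1*2 + 3) = 10 + 48*(2 + 3) = 10 + 48*5 = 10 + 240 = 250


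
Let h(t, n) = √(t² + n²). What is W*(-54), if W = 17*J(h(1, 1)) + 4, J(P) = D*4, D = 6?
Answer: -22248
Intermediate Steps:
h(t, n) = √(n² + t²)
J(P) = 24 (J(P) = 6*4 = 24)
W = 412 (W = 17*24 + 4 = 408 + 4 = 412)
W*(-54) = 412*(-54) = -22248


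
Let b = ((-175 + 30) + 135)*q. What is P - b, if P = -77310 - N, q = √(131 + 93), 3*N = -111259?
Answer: -120671/3 + 40*√14 ≈ -40074.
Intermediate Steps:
N = -111259/3 (N = (⅓)*(-111259) = -111259/3 ≈ -37086.)
q = 4*√14 (q = √224 = 4*√14 ≈ 14.967)
b = -40*√14 (b = ((-175 + 30) + 135)*(4*√14) = (-145 + 135)*(4*√14) = -40*√14 ≈ -149.67)
P = -120671/3 (P = -77310 - 1*(-111259/3) = -77310 + 111259/3 = -120671/3 ≈ -40224.)
P - b = -120671/3 - (-40)*√14 = -120671/3 + 40*√14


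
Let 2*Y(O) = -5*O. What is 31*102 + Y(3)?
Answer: 6309/2 ≈ 3154.5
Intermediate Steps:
Y(O) = -5*O/2 (Y(O) = (-5*O)/2 = -5*O/2)
31*102 + Y(3) = 31*102 - 5/2*3 = 3162 - 15/2 = 6309/2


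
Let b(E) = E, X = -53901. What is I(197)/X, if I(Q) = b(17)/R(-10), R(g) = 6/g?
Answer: 85/161703 ≈ 0.00052566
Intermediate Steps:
I(Q) = -85/3 (I(Q) = 17/((6/(-10))) = 17/((6*(-⅒))) = 17/(-⅗) = 17*(-5/3) = -85/3)
I(197)/X = -85/3/(-53901) = -85/3*(-1/53901) = 85/161703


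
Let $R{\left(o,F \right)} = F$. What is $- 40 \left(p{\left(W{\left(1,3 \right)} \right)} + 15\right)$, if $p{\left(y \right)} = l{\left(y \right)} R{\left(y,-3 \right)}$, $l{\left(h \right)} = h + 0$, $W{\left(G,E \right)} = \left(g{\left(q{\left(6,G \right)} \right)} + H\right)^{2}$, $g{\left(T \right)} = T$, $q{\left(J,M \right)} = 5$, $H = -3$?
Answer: $-120$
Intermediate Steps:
$W{\left(G,E \right)} = 4$ ($W{\left(G,E \right)} = \left(5 - 3\right)^{2} = 2^{2} = 4$)
$l{\left(h \right)} = h$
$p{\left(y \right)} = - 3 y$ ($p{\left(y \right)} = y \left(-3\right) = - 3 y$)
$- 40 \left(p{\left(W{\left(1,3 \right)} \right)} + 15\right) = - 40 \left(\left(-3\right) 4 + 15\right) = - 40 \left(-12 + 15\right) = \left(-40\right) 3 = -120$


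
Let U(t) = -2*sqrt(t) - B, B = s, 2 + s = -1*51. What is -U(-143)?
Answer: -53 + 2*I*sqrt(143) ≈ -53.0 + 23.917*I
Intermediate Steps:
s = -53 (s = -2 - 1*51 = -2 - 51 = -53)
B = -53
U(t) = 53 - 2*sqrt(t) (U(t) = -2*sqrt(t) - 1*(-53) = -2*sqrt(t) + 53 = 53 - 2*sqrt(t))
-U(-143) = -(53 - 2*I*sqrt(143)) = -53 + 2*I*sqrt(143)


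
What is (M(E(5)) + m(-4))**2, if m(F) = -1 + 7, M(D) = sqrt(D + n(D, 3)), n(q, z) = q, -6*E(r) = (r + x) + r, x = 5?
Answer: (6 + I*sqrt(5))**2 ≈ 31.0 + 26.833*I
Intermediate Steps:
E(r) = -5/6 - r/3 (E(r) = -((r + 5) + r)/6 = -((5 + r) + r)/6 = -(5 + 2*r)/6 = -5/6 - r/3)
M(D) = sqrt(2)*sqrt(D) (M(D) = sqrt(D + D) = sqrt(2*D) = sqrt(2)*sqrt(D))
m(F) = 6
(M(E(5)) + m(-4))**2 = (sqrt(2)*sqrt(-5/6 - 1/3*5) + 6)**2 = (sqrt(2)*sqrt(-5/6 - 5/3) + 6)**2 = (sqrt(2)*sqrt(-5/2) + 6)**2 = (sqrt(2)*(I*sqrt(10)/2) + 6)**2 = (I*sqrt(5) + 6)**2 = (6 + I*sqrt(5))**2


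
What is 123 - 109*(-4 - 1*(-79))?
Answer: -8052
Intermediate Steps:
123 - 109*(-4 - 1*(-79)) = 123 - 109*(-4 + 79) = 123 - 109*75 = 123 - 8175 = -8052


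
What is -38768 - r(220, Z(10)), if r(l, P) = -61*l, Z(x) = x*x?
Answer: -25348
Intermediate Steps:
Z(x) = x**2
-38768 - r(220, Z(10)) = -38768 - (-61)*220 = -38768 - 1*(-13420) = -38768 + 13420 = -25348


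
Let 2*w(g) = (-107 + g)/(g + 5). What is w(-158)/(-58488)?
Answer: -265/17897328 ≈ -1.4807e-5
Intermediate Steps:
w(g) = (-107 + g)/(2*(5 + g)) (w(g) = ((-107 + g)/(g + 5))/2 = ((-107 + g)/(5 + g))/2 = (-107 + g)/(2*(5 + g)))
w(-158)/(-58488) = ((-107 - 158)/(2*(5 - 158)))/(-58488) = ((½)*(-265)/(-153))*(-1/58488) = ((½)*(-1/153)*(-265))*(-1/58488) = (265/306)*(-1/58488) = -265/17897328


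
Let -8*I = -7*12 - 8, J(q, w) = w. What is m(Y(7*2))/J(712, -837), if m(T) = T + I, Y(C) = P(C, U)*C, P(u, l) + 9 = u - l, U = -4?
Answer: -275/1674 ≈ -0.16428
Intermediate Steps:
P(u, l) = -9 + u - l (P(u, l) = -9 + (u - l) = -9 + u - l)
Y(C) = C*(-5 + C) (Y(C) = (-9 + C - 1*(-4))*C = (-9 + C + 4)*C = (-5 + C)*C = C*(-5 + C))
I = 23/2 (I = -(-7*12 - 8)/8 = -(-84 - 8)/8 = -⅛*(-92) = 23/2 ≈ 11.500)
m(T) = 23/2 + T (m(T) = T + 23/2 = 23/2 + T)
m(Y(7*2))/J(712, -837) = (23/2 + (7*2)*(-5 + 7*2))/(-837) = (23/2 + 14*(-5 + 14))*(-1/837) = (23/2 + 14*9)*(-1/837) = (23/2 + 126)*(-1/837) = (275/2)*(-1/837) = -275/1674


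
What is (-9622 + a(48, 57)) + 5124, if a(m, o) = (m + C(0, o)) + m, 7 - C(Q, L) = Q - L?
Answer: -4338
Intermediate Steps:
C(Q, L) = 7 + L - Q (C(Q, L) = 7 - (Q - L) = 7 + (L - Q) = 7 + L - Q)
a(m, o) = 7 + o + 2*m (a(m, o) = (m + (7 + o - 1*0)) + m = (m + (7 + o + 0)) + m = (m + (7 + o)) + m = (7 + m + o) + m = 7 + o + 2*m)
(-9622 + a(48, 57)) + 5124 = (-9622 + (7 + 57 + 2*48)) + 5124 = (-9622 + (7 + 57 + 96)) + 5124 = (-9622 + 160) + 5124 = -9462 + 5124 = -4338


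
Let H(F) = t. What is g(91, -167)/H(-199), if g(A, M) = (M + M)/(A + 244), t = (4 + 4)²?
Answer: -167/10720 ≈ -0.015578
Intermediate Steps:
t = 64 (t = 8² = 64)
H(F) = 64
g(A, M) = 2*M/(244 + A) (g(A, M) = (2*M)/(244 + A) = 2*M/(244 + A))
g(91, -167)/H(-199) = (2*(-167)/(244 + 91))/64 = (2*(-167)/335)*(1/64) = (2*(-167)*(1/335))*(1/64) = -334/335*1/64 = -167/10720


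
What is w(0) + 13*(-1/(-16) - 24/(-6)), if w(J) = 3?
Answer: 893/16 ≈ 55.813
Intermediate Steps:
w(0) + 13*(-1/(-16) - 24/(-6)) = 3 + 13*(-1/(-16) - 24/(-6)) = 3 + 13*(-1*(-1/16) - 24*(-⅙)) = 3 + 13*(1/16 + 4) = 3 + 13*(65/16) = 3 + 845/16 = 893/16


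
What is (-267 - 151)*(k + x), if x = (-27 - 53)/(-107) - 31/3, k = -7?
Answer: 2225432/321 ≈ 6932.8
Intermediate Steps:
x = -3077/321 (x = -80*(-1/107) - 31*⅓ = 80/107 - 31/3 = -3077/321 ≈ -9.5857)
(-267 - 151)*(k + x) = (-267 - 151)*(-7 - 3077/321) = -418*(-5324/321) = 2225432/321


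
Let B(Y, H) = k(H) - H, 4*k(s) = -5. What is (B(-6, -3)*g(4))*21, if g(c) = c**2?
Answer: 588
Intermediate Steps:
k(s) = -5/4 (k(s) = (1/4)*(-5) = -5/4)
B(Y, H) = -5/4 - H
(B(-6, -3)*g(4))*21 = ((-5/4 - 1*(-3))*4**2)*21 = ((-5/4 + 3)*16)*21 = ((7/4)*16)*21 = 28*21 = 588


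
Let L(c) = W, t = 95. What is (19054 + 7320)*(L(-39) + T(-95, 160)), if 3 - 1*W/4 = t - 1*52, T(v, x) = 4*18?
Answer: -2320912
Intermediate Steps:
T(v, x) = 72
W = -160 (W = 12 - 4*(95 - 1*52) = 12 - 4*(95 - 52) = 12 - 4*43 = 12 - 172 = -160)
L(c) = -160
(19054 + 7320)*(L(-39) + T(-95, 160)) = (19054 + 7320)*(-160 + 72) = 26374*(-88) = -2320912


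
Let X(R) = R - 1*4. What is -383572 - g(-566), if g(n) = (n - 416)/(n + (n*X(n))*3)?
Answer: -185513446593/483647 ≈ -3.8357e+5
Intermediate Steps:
X(R) = -4 + R (X(R) = R - 4 = -4 + R)
g(n) = (-416 + n)/(n + 3*n*(-4 + n)) (g(n) = (n - 416)/(n + (n*(-4 + n))*3) = (-416 + n)/(n + 3*n*(-4 + n)))
-383572 - g(-566) = -383572 - (-416 - 566)/((-566)*(-11 + 3*(-566))) = -383572 - (-1)*(-982)/(566*(-11 - 1698)) = -383572 - (-1)*(-982)/(566*(-1709)) = -383572 - (-1)*(-1)*(-982)/(566*1709) = -383572 - 1*(-491/483647) = -383572 + 491/483647 = -185513446593/483647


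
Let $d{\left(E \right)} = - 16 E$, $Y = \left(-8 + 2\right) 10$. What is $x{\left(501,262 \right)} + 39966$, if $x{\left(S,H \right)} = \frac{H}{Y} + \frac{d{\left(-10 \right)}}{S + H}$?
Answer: $\frac{914726587}{22890} \approx 39962.0$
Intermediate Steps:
$Y = -60$ ($Y = \left(-6\right) 10 = -60$)
$x{\left(S,H \right)} = \frac{160}{H + S} - \frac{H}{60}$ ($x{\left(S,H \right)} = \frac{H}{-60} + \frac{\left(-16\right) \left(-10\right)}{S + H} = H \left(- \frac{1}{60}\right) + \frac{160}{H + S} = - \frac{H}{60} + \frac{160}{H + S} = \frac{160}{H + S} - \frac{H}{60}$)
$x{\left(501,262 \right)} + 39966 = \frac{9600 - 262^{2} - 262 \cdot 501}{60 \left(262 + 501\right)} + 39966 = \frac{9600 - 68644 - 131262}{60 \cdot 763} + 39966 = \frac{1}{60} \cdot \frac{1}{763} \left(9600 - 68644 - 131262\right) + 39966 = \frac{1}{60} \cdot \frac{1}{763} \left(-190306\right) + 39966 = - \frac{95153}{22890} + 39966 = \frac{914726587}{22890}$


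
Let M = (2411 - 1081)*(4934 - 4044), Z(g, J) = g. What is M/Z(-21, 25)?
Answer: -169100/3 ≈ -56367.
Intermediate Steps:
M = 1183700 (M = 1330*890 = 1183700)
M/Z(-21, 25) = 1183700/(-21) = 1183700*(-1/21) = -169100/3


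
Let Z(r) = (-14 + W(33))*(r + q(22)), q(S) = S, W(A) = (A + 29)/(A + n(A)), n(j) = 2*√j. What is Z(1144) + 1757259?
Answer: 50559407/29 - 13144*√33/87 ≈ 1.7426e+6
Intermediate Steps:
W(A) = (29 + A)/(A + 2*√A) (W(A) = (A + 29)/(A + 2*√A) = (29 + A)/(A + 2*√A))
Z(r) = (-14 + 62/(33 + 2*√33))*(22 + r) (Z(r) = (-14 + (29 + 33)/(33 + 2*√33))*(r + 22) = (-14 + 62/(33 + 2*√33))*(22 + r))
Z(1144) + 1757259 = (-7568/29 - 344/29*1144 - 248*√33/87 - 124/957*1144*√33) + 1757259 = (-7568/29 - 393536/29 - 248*√33/87 - 12896*√33/87) + 1757259 = (-401104/29 - 13144*√33/87) + 1757259 = 50559407/29 - 13144*√33/87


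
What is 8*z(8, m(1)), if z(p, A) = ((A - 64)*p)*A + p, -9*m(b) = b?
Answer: 42112/81 ≈ 519.90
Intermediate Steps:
m(b) = -b/9
z(p, A) = p + A*p*(-64 + A) (z(p, A) = ((-64 + A)*p)*A + p = (p*(-64 + A))*A + p = A*p*(-64 + A) + p = p + A*p*(-64 + A))
8*z(8, m(1)) = 8*(8*(1 + (-⅑*1)² - (-64)/9)) = 8*(8*(1 + (-⅑)² - 64*(-⅑))) = 8*(8*(1 + 1/81 + 64/9)) = 8*(8*(658/81)) = 8*(5264/81) = 42112/81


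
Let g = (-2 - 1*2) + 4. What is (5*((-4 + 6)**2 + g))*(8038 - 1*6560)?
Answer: 29560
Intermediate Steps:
g = 0 (g = (-2 - 2) + 4 = -4 + 4 = 0)
(5*((-4 + 6)**2 + g))*(8038 - 1*6560) = (5*((-4 + 6)**2 + 0))*(8038 - 1*6560) = (5*(2**2 + 0))*(8038 - 6560) = (5*(4 + 0))*1478 = (5*4)*1478 = 20*1478 = 29560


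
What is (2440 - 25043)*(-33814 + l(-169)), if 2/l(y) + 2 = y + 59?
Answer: 6114385965/8 ≈ 7.6430e+8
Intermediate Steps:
l(y) = 2/(57 + y) (l(y) = 2/(-2 + (y + 59)) = 2/(-2 + (59 + y)) = 2/(57 + y))
(2440 - 25043)*(-33814 + l(-169)) = (2440 - 25043)*(-33814 + 2/(57 - 169)) = -22603*(-33814 + 2/(-112)) = -22603*(-33814 + 2*(-1/112)) = -22603*(-33814 - 1/56) = -22603*(-1893585/56) = 6114385965/8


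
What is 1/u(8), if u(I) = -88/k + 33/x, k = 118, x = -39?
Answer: -767/1221 ≈ -0.62817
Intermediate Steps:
u(I) = -1221/767 (u(I) = -88/118 + 33/(-39) = -88*1/118 + 33*(-1/39) = -44/59 - 11/13 = -1221/767)
1/u(8) = 1/(-1221/767) = -767/1221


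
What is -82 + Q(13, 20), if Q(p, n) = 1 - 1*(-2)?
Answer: -79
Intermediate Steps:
Q(p, n) = 3 (Q(p, n) = 1 + 2 = 3)
-82 + Q(13, 20) = -82 + 3 = -79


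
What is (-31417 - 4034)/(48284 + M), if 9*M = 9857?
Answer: -319059/444413 ≈ -0.71793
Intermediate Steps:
M = 9857/9 (M = (⅑)*9857 = 9857/9 ≈ 1095.2)
(-31417 - 4034)/(48284 + M) = (-31417 - 4034)/(48284 + 9857/9) = -35451/444413/9 = -35451*9/444413 = -319059/444413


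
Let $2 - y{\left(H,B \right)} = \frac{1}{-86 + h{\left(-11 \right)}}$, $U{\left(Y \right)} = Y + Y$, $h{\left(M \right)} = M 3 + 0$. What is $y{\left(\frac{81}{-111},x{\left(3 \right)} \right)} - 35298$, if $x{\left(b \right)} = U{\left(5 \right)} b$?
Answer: $- \frac{4200223}{119} \approx -35296.0$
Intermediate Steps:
$h{\left(M \right)} = 3 M$ ($h{\left(M \right)} = 3 M + 0 = 3 M$)
$U{\left(Y \right)} = 2 Y$
$x{\left(b \right)} = 10 b$ ($x{\left(b \right)} = 2 \cdot 5 b = 10 b$)
$y{\left(H,B \right)} = \frac{239}{119}$ ($y{\left(H,B \right)} = 2 - \frac{1}{-86 + 3 \left(-11\right)} = 2 - \frac{1}{-86 - 33} = 2 - \frac{1}{-119} = 2 - - \frac{1}{119} = 2 + \frac{1}{119} = \frac{239}{119}$)
$y{\left(\frac{81}{-111},x{\left(3 \right)} \right)} - 35298 = \frac{239}{119} - 35298 = - \frac{4200223}{119}$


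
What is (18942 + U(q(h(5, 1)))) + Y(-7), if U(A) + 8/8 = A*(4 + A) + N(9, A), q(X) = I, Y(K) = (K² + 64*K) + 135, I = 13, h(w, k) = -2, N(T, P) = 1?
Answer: 18899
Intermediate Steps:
Y(K) = 135 + K² + 64*K
q(X) = 13
U(A) = A*(4 + A) (U(A) = -1 + (A*(4 + A) + 1) = -1 + (1 + A*(4 + A)) = A*(4 + A))
(18942 + U(q(h(5, 1)))) + Y(-7) = (18942 + 13*(4 + 13)) + (135 + (-7)² + 64*(-7)) = (18942 + 13*17) + (135 + 49 - 448) = (18942 + 221) - 264 = 19163 - 264 = 18899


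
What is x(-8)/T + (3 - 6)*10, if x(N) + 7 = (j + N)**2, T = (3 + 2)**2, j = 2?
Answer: -721/25 ≈ -28.840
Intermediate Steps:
T = 25 (T = 5**2 = 25)
x(N) = -7 + (2 + N)**2
x(-8)/T + (3 - 6)*10 = (-7 + (2 - 8)**2)/25 + (3 - 6)*10 = (-7 + (-6)**2)*(1/25) - 3*10 = (-7 + 36)*(1/25) - 30 = 29*(1/25) - 30 = 29/25 - 30 = -721/25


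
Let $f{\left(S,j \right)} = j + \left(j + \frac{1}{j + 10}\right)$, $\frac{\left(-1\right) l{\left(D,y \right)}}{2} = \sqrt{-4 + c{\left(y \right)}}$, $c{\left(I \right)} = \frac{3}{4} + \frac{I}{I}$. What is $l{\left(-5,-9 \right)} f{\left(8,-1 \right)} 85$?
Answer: $\frac{1445 i}{3} \approx 481.67 i$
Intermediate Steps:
$c{\left(I \right)} = \frac{7}{4}$ ($c{\left(I \right)} = 3 \cdot \frac{1}{4} + 1 = \frac{3}{4} + 1 = \frac{7}{4}$)
$l{\left(D,y \right)} = - 3 i$ ($l{\left(D,y \right)} = - 2 \sqrt{-4 + \frac{7}{4}} = - 2 \sqrt{- \frac{9}{4}} = - 2 \frac{3 i}{2} = - 3 i$)
$f{\left(S,j \right)} = \frac{1}{10 + j} + 2 j$ ($f{\left(S,j \right)} = j + \left(j + \frac{1}{10 + j}\right) = \frac{1}{10 + j} + 2 j$)
$l{\left(-5,-9 \right)} f{\left(8,-1 \right)} 85 = - 3 i \frac{1 + 2 \left(-1\right)^{2} + 20 \left(-1\right)}{10 - 1} \cdot 85 = - 3 i \frac{1 + 2 \cdot 1 - 20}{9} \cdot 85 = - 3 i \frac{1 + 2 - 20}{9} \cdot 85 = - 3 i \frac{1}{9} \left(-17\right) 85 = - 3 i \left(- \frac{17}{9}\right) 85 = \frac{17 i}{3} \cdot 85 = \frac{1445 i}{3}$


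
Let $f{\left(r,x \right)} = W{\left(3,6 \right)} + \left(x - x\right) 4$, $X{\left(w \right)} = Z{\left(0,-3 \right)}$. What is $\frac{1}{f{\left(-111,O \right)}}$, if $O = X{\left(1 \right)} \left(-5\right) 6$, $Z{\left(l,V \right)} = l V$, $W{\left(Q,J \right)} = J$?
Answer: $\frac{1}{6} \approx 0.16667$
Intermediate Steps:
$Z{\left(l,V \right)} = V l$
$X{\left(w \right)} = 0$ ($X{\left(w \right)} = \left(-3\right) 0 = 0$)
$O = 0$ ($O = 0 \left(-5\right) 6 = 0 \cdot 6 = 0$)
$f{\left(r,x \right)} = 6$ ($f{\left(r,x \right)} = 6 + \left(x - x\right) 4 = 6 + 0 \cdot 4 = 6 + 0 = 6$)
$\frac{1}{f{\left(-111,O \right)}} = \frac{1}{6}$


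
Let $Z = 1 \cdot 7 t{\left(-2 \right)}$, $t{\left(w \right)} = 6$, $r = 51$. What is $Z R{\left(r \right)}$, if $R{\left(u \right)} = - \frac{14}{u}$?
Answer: $- \frac{196}{17} \approx -11.529$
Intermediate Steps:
$Z = 42$ ($Z = 1 \cdot 7 \cdot 6 = 7 \cdot 6 = 42$)
$Z R{\left(r \right)} = 42 \left(- \frac{14}{51}\right) = - \frac{196}{17}$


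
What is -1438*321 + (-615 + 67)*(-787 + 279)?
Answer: -183214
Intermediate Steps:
-1438*321 + (-615 + 67)*(-787 + 279) = -461598 - 548*(-508) = -461598 + 278384 = -183214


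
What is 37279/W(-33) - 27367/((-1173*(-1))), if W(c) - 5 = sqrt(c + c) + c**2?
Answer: 443620796/41293119 - 37279*I*sqrt(66)/1196902 ≈ 10.743 - 0.25303*I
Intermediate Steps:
W(c) = 5 + c**2 + sqrt(2)*sqrt(c) (W(c) = 5 + (sqrt(c + c) + c**2) = 5 + (sqrt(2*c) + c**2) = 5 + (sqrt(2)*sqrt(c) + c**2) = 5 + (c**2 + sqrt(2)*sqrt(c)) = 5 + c**2 + sqrt(2)*sqrt(c))
37279/W(-33) - 27367/((-1173*(-1))) = 37279/(5 + (-33)**2 + sqrt(2)*sqrt(-33)) - 27367/((-1173*(-1))) = 37279/(5 + 1089 + sqrt(2)*(I*sqrt(33))) - 27367/1173 = 37279/(5 + 1089 + I*sqrt(66)) - 27367*1/1173 = 37279/(1094 + I*sqrt(66)) - 27367/1173 = -27367/1173 + 37279/(1094 + I*sqrt(66))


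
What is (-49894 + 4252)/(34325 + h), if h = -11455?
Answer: -22821/11435 ≈ -1.9957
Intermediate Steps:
(-49894 + 4252)/(34325 + h) = (-49894 + 4252)/(34325 - 11455) = -45642/22870 = -45642*1/22870 = -22821/11435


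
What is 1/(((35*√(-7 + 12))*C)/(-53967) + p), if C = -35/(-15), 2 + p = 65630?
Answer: 1720236791492028/112895700152038513459 + 39665745*√5/112895700152038513459 ≈ 1.5237e-5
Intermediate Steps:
p = 65628 (p = -2 + 65630 = 65628)
C = 7/3 (C = -35*(-1)/15 = -1*(-7/3) = 7/3 ≈ 2.3333)
1/(((35*√(-7 + 12))*C)/(-53967) + p) = 1/(((35*√(-7 + 12))*(7/3))/(-53967) + 65628) = 1/(((35*√5)*(7/3))*(-1/53967) + 65628) = 1/((245*√5/3)*(-1/53967) + 65628) = 1/(-245*√5/161901 + 65628) = 1/(65628 - 245*√5/161901)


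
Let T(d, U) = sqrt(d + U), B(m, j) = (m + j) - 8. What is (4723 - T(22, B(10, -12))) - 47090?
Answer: -42367 - 2*sqrt(3) ≈ -42370.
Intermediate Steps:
B(m, j) = -8 + j + m (B(m, j) = (j + m) - 8 = -8 + j + m)
T(d, U) = sqrt(U + d)
(4723 - T(22, B(10, -12))) - 47090 = (4723 - sqrt((-8 - 12 + 10) + 22)) - 47090 = (4723 - sqrt(-10 + 22)) - 47090 = (4723 - sqrt(12)) - 47090 = (4723 - 2*sqrt(3)) - 47090 = -42367 - 2*sqrt(3)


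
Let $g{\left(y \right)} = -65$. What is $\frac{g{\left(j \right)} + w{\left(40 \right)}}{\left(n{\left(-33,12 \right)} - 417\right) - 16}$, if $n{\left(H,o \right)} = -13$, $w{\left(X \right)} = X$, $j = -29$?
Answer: $\frac{25}{446} \approx 0.056054$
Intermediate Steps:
$\frac{g{\left(j \right)} + w{\left(40 \right)}}{\left(n{\left(-33,12 \right)} - 417\right) - 16} = \frac{-65 + 40}{\left(-13 - 417\right) - 16} = - \frac{25}{\left(-13 - 417\right) - 16} = - \frac{25}{-430 - 16} = - \frac{25}{-446} = \left(-25\right) \left(- \frac{1}{446}\right) = \frac{25}{446}$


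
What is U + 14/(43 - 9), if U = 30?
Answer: 517/17 ≈ 30.412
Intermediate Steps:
U + 14/(43 - 9) = 30 + 14/(43 - 9) = 30 + 14/34 = 30 + 14*(1/34) = 30 + 7/17 = 517/17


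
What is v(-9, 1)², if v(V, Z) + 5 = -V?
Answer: 16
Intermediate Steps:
v(V, Z) = -5 - V
v(-9, 1)² = (-5 - 1*(-9))² = (-5 + 9)² = 4² = 16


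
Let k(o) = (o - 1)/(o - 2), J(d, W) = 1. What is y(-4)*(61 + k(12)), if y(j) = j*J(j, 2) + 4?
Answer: 0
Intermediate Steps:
k(o) = (-1 + o)/(-2 + o)
y(j) = 4 + j (y(j) = j*1 + 4 = j + 4 = 4 + j)
y(-4)*(61 + k(12)) = (4 - 4)*(61 + (-1 + 12)/(-2 + 12)) = 0*(61 + 11/10) = 0*(621/10) = 0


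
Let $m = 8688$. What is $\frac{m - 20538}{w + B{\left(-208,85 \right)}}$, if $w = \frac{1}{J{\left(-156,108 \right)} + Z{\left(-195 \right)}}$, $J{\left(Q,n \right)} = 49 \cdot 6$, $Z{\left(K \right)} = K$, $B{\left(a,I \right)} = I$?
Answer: $- \frac{586575}{4208} \approx -139.4$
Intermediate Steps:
$J{\left(Q,n \right)} = 294$
$w = \frac{1}{99}$ ($w = \frac{1}{294 - 195} = \frac{1}{99} \approx 0.010101$)
$\frac{m - 20538}{w + B{\left(-208,85 \right)}} = \frac{8688 - 20538}{\frac{1}{99} + 85} = - \frac{11850}{\frac{8416}{99}} = \left(-11850\right) \frac{99}{8416} = - \frac{586575}{4208}$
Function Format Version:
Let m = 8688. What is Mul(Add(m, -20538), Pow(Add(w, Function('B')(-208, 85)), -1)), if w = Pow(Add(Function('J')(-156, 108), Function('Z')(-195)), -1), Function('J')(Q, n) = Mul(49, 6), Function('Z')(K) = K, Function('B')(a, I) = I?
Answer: Rational(-586575, 4208) ≈ -139.40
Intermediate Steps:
Function('J')(Q, n) = 294
w = Rational(1, 99) (w = Pow(Add(294, -195), -1) = Pow(99, -1) = Rational(1, 99) ≈ 0.010101)
Mul(Add(m, -20538), Pow(Add(w, Function('B')(-208, 85)), -1)) = Mul(Add(8688, -20538), Pow(Add(Rational(1, 99), 85), -1)) = Mul(-11850, Pow(Rational(8416, 99), -1)) = Mul(-11850, Rational(99, 8416)) = Rational(-586575, 4208)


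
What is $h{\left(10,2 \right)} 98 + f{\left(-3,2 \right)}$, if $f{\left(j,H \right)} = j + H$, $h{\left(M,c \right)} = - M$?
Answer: $-981$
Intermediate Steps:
$f{\left(j,H \right)} = H + j$
$h{\left(10,2 \right)} 98 + f{\left(-3,2 \right)} = \left(-1\right) 10 \cdot 98 + \left(2 - 3\right) = \left(-10\right) 98 - 1 = -980 - 1 = -981$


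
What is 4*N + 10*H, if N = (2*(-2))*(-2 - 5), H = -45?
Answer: -338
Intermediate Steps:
N = 28 (N = -4*(-7) = 28)
4*N + 10*H = 4*28 + 10*(-45) = 112 - 450 = -338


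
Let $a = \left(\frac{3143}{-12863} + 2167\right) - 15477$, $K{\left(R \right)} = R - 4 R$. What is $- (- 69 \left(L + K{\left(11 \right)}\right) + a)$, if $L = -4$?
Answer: $\frac{138370434}{12863} \approx 10757.0$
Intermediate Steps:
$K{\left(R \right)} = - 3 R$
$a = - \frac{171209673}{12863}$ ($a = \left(3143 \left(- \frac{1}{12863}\right) + 2167\right) - 15477 = \left(- \frac{3143}{12863} + 2167\right) - 15477 = \frac{27870978}{12863} - 15477 = - \frac{171209673}{12863} \approx -13310.0$)
$- (- 69 \left(L + K{\left(11 \right)}\right) + a) = - (- 69 \left(-4 - 33\right) - \frac{171209673}{12863}) = - (\left(-69\right) \left(-37\right) - \frac{171209673}{12863}) = - (2553 - \frac{171209673}{12863}) = \left(-1\right) \left(- \frac{138370434}{12863}\right) = \frac{138370434}{12863}$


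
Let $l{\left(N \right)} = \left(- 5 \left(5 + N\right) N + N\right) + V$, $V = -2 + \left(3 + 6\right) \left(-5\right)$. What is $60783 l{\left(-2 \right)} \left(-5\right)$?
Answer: $5774385$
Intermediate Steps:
$V = -47$ ($V = -2 + 9 \left(-5\right) = -2 - 45 = -47$)
$l{\left(N \right)} = -47 + N + N \left(-25 - 5 N\right)$ ($l{\left(N \right)} = \left(- 5 \left(5 + N\right) N + N\right) - 47 = \left(\left(-25 - 5 N\right) N + N\right) - 47 = \left(N \left(-25 - 5 N\right) + N\right) - 47 = \left(N + N \left(-25 - 5 N\right)\right) - 47 = -47 + N + N \left(-25 - 5 N\right)$)
$60783 l{\left(-2 \right)} \left(-5\right) = 60783 \left(-47 - -48 - 5 \left(-2\right)^{2}\right) \left(-5\right) = 60783 \left(-47 + 48 - 20\right) \left(-5\right) = 60783 \left(\left(-19\right) \left(-5\right)\right) = 60783 \cdot 95 = 5774385$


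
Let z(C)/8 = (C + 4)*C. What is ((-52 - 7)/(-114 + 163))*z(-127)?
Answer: -7373112/49 ≈ -1.5047e+5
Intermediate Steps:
z(C) = 8*C*(4 + C) (z(C) = 8*((C + 4)*C) = 8*((4 + C)*C) = 8*(C*(4 + C)) = 8*C*(4 + C))
((-52 - 7)/(-114 + 163))*z(-127) = ((-52 - 7)/(-114 + 163))*(8*(-127)*(4 - 127)) = (-59/49)*(8*(-127)*(-123)) = -59*1/49*124968 = -59/49*124968 = -7373112/49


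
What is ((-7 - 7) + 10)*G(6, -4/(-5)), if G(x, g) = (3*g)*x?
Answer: -288/5 ≈ -57.600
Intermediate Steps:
G(x, g) = 3*g*x
((-7 - 7) + 10)*G(6, -4/(-5)) = ((-7 - 7) + 10)*(3*(-4/(-5))*6) = (-14 + 10)*(3*(-4*(-⅕))*6) = -12*4*6/5 = -4*72/5 = -288/5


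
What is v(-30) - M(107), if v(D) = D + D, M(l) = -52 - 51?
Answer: 43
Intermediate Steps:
M(l) = -103
v(D) = 2*D
v(-30) - M(107) = 2*(-30) - 1*(-103) = -60 + 103 = 43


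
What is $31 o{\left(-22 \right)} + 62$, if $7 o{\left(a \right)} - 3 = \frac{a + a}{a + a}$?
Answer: $\frac{558}{7} \approx 79.714$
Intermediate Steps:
$o{\left(a \right)} = \frac{4}{7}$ ($o{\left(a \right)} = \frac{3}{7} + \frac{\left(a + a\right) \frac{1}{a + a}}{7} = \frac{3}{7} + \frac{2 a \frac{1}{2 a}}{7} = \frac{3}{7} + \frac{1}{7} \cdot 1 = \frac{3}{7} + \frac{1}{7} = \frac{4}{7}$)
$31 o{\left(-22 \right)} + 62 = 31 \cdot \frac{4}{7} + 62 = \frac{124}{7} + 62 = \frac{558}{7}$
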